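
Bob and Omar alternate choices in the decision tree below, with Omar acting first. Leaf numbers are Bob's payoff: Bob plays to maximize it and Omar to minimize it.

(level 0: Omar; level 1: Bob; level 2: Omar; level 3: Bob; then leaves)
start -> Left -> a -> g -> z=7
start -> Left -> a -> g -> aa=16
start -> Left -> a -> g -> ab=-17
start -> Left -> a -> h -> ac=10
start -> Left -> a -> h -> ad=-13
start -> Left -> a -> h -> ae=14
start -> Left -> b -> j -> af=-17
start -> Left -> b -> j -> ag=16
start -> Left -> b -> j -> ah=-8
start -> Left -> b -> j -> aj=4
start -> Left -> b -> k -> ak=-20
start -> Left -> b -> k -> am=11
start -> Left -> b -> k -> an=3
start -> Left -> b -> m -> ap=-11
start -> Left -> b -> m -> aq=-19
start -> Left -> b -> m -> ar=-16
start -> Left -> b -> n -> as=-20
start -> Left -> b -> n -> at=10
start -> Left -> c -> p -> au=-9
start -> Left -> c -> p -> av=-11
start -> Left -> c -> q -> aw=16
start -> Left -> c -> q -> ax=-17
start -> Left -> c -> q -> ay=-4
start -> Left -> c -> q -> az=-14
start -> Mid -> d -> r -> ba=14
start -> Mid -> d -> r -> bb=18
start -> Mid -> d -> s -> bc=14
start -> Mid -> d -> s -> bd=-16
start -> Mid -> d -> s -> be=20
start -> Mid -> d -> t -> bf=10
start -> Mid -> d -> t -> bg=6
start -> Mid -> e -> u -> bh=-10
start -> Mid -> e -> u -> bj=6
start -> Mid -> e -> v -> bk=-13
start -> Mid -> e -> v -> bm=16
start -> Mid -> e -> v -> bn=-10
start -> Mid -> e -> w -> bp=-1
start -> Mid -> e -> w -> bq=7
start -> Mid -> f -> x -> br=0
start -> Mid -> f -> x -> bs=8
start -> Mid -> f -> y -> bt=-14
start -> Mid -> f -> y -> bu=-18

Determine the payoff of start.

g (Bob): max(7, 16, -17) = 16
h (Bob): max(10, -13, 14) = 14
a (Omar): min(16, 14) = 14
j (Bob): max(-17, 16, -8, 4) = 16
k (Bob): max(-20, 11, 3) = 11
m (Bob): max(-11, -19, -16) = -11
n (Bob): max(-20, 10) = 10
b (Omar): min(16, 11, -11, 10) = -11
p (Bob): max(-9, -11) = -9
q (Bob): max(16, -17, -4, -14) = 16
c (Omar): min(-9, 16) = -9
Left (Bob): max(14, -11, -9) = 14
r (Bob): max(14, 18) = 18
s (Bob): max(14, -16, 20) = 20
t (Bob): max(10, 6) = 10
d (Omar): min(18, 20, 10) = 10
u (Bob): max(-10, 6) = 6
v (Bob): max(-13, 16, -10) = 16
w (Bob): max(-1, 7) = 7
e (Omar): min(6, 16, 7) = 6
x (Bob): max(0, 8) = 8
y (Bob): max(-14, -18) = -14
f (Omar): min(8, -14) = -14
Mid (Bob): max(10, 6, -14) = 10
start (Omar): min(14, 10) = 10

10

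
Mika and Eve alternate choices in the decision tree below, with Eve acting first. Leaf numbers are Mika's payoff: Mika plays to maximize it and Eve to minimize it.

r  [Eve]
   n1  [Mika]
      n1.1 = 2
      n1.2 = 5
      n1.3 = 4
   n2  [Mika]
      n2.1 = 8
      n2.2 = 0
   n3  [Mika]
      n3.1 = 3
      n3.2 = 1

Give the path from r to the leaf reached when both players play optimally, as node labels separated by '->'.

n1 (Mika): max(2, 5, 4) = 5
n2 (Mika): max(8, 0) = 8
n3 (Mika): max(3, 1) = 3
r (Eve): min(5, 8, 3) = 3
At r, Eve picks n3 (lowest: 3).
At n3, Mika picks n3.1 (highest: 3).
Terminal value 3.

r -> n3 -> n3.1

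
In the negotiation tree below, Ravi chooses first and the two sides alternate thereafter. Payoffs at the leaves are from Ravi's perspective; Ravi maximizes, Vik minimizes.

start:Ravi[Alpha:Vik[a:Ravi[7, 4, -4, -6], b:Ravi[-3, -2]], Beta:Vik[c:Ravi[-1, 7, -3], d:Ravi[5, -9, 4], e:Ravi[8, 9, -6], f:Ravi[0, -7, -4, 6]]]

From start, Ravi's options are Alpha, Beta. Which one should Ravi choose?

a (Ravi): max(7, 4, -4, -6) = 7
b (Ravi): max(-3, -2) = -2
Alpha (Vik): min(7, -2) = -2
c (Ravi): max(-1, 7, -3) = 7
d (Ravi): max(5, -9, 4) = 5
e (Ravi): max(8, 9, -6) = 9
f (Ravi): max(0, -7, -4, 6) = 6
Beta (Vik): min(7, 5, 9, 6) = 5
start (Ravi): max(-2, 5) = 5
Ravi at start wants the highest of {Alpha=-2, Beta=5}, so chooses Beta.

Beta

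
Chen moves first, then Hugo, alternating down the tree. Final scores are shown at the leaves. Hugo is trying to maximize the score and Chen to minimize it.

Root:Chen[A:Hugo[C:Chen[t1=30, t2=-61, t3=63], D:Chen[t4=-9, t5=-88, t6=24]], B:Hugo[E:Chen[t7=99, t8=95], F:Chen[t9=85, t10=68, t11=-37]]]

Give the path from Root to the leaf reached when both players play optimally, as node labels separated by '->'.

Root -> A -> C -> t2

C (Chen): min(30, -61, 63) = -61
D (Chen): min(-9, -88, 24) = -88
A (Hugo): max(-61, -88) = -61
E (Chen): min(99, 95) = 95
F (Chen): min(85, 68, -37) = -37
B (Hugo): max(95, -37) = 95
Root (Chen): min(-61, 95) = -61
At Root, Chen picks A (lowest: -61).
At A, Hugo picks C (highest: -61).
At C, Chen picks t2 (lowest: -61).
Terminal value -61.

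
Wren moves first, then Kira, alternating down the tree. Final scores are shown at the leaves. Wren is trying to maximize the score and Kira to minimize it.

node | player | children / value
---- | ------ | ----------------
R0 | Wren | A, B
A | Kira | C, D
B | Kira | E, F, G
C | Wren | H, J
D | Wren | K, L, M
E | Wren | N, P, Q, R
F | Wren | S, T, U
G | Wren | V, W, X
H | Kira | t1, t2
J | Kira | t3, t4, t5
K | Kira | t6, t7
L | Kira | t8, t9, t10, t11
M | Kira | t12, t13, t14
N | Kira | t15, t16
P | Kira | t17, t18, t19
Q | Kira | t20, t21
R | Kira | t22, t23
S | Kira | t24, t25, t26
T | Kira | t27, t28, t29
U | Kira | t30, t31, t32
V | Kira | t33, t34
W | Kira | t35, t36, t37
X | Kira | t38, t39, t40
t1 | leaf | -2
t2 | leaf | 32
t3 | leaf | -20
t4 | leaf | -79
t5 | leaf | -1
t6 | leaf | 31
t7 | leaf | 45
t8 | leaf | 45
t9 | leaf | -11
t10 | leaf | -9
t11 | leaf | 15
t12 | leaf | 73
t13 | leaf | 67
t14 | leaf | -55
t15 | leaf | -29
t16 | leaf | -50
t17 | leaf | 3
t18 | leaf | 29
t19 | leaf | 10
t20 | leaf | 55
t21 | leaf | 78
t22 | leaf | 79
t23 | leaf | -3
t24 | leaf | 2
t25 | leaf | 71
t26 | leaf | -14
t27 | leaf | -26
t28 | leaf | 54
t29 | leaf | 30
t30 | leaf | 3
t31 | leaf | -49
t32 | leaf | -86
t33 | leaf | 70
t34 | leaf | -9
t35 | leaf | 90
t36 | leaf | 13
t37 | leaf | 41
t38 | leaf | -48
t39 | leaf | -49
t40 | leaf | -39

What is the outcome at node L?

-11

L (Kira): min(45, -11, -9, 15) = -11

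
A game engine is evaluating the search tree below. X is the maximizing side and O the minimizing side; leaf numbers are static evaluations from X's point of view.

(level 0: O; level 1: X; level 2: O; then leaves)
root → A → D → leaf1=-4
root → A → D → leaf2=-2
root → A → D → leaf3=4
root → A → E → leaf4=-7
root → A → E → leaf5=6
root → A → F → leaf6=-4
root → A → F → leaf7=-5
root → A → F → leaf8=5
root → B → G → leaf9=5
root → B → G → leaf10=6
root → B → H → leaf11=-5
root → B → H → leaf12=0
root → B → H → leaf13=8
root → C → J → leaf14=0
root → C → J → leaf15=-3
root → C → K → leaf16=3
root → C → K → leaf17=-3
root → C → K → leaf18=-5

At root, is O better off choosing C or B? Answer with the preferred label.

C

J (O): min(0, -3) = -3
K (O): min(3, -3, -5) = -5
C (X): max(-3, -5) = -3
G (O): min(5, 6) = 5
H (O): min(-5, 0, 8) = -5
B (X): max(5, -5) = 5
O prefers the lower value; C=-3, B=5. C is better since -3 < 5.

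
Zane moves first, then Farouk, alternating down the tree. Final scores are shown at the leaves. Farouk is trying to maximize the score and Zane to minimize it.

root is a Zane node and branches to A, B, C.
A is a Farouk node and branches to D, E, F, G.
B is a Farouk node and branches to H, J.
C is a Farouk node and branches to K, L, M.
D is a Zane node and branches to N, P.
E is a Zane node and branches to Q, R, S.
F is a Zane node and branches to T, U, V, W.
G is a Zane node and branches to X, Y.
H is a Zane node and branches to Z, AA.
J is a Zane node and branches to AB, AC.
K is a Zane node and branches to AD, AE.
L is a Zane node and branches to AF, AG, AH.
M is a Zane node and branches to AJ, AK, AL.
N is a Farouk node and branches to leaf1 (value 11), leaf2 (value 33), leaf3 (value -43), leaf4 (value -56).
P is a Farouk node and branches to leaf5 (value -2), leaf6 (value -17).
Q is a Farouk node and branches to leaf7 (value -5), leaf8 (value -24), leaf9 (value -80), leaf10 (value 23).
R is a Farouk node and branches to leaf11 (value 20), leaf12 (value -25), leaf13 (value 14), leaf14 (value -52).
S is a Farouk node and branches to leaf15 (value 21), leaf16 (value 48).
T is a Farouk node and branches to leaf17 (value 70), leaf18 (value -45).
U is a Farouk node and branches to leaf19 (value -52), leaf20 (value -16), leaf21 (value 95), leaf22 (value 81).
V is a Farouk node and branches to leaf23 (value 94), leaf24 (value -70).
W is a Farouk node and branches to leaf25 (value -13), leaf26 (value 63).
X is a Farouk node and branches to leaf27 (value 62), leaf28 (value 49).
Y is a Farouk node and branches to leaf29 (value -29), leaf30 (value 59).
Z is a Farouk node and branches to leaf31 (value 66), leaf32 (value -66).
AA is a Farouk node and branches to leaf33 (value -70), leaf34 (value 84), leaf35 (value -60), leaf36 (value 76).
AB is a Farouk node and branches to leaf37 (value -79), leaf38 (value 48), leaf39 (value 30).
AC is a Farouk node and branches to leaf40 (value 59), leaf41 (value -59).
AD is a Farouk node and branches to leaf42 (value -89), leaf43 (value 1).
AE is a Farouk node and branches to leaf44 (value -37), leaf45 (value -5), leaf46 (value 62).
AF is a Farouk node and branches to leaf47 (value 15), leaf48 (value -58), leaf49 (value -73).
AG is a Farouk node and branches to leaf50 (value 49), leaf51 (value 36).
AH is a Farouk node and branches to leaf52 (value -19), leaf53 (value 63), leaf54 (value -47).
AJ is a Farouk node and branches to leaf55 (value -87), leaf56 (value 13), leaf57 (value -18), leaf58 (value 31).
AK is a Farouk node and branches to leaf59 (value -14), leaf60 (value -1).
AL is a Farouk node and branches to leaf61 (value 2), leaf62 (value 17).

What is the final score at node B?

66

Z (Farouk): max(66, -66) = 66
AA (Farouk): max(-70, 84, -60, 76) = 84
H (Zane): min(66, 84) = 66
AB (Farouk): max(-79, 48, 30) = 48
AC (Farouk): max(59, -59) = 59
J (Zane): min(48, 59) = 48
B (Farouk): max(66, 48) = 66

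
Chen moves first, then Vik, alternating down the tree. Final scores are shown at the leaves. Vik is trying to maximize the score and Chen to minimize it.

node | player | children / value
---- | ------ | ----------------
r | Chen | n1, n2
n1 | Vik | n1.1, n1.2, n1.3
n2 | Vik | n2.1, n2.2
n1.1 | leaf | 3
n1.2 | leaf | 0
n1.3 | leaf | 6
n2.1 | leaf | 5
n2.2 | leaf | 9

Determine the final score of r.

6

n1 (Vik): max(3, 0, 6) = 6
n2 (Vik): max(5, 9) = 9
r (Chen): min(6, 9) = 6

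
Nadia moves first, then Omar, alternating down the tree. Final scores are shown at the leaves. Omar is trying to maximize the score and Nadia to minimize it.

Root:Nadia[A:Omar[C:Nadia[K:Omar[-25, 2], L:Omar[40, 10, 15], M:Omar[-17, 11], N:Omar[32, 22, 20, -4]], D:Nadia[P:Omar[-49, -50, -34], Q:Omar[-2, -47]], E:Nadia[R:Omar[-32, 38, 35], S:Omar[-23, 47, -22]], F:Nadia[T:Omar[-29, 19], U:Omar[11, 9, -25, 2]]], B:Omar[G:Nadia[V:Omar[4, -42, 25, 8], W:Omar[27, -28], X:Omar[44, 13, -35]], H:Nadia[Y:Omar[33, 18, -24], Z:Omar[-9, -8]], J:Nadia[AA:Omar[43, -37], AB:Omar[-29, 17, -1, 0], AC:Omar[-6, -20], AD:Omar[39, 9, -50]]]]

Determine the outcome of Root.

25

K (Omar): max(-25, 2) = 2
L (Omar): max(40, 10, 15) = 40
M (Omar): max(-17, 11) = 11
N (Omar): max(32, 22, 20, -4) = 32
C (Nadia): min(2, 40, 11, 32) = 2
P (Omar): max(-49, -50, -34) = -34
Q (Omar): max(-2, -47) = -2
D (Nadia): min(-34, -2) = -34
R (Omar): max(-32, 38, 35) = 38
S (Omar): max(-23, 47, -22) = 47
E (Nadia): min(38, 47) = 38
T (Omar): max(-29, 19) = 19
U (Omar): max(11, 9, -25, 2) = 11
F (Nadia): min(19, 11) = 11
A (Omar): max(2, -34, 38, 11) = 38
V (Omar): max(4, -42, 25, 8) = 25
W (Omar): max(27, -28) = 27
X (Omar): max(44, 13, -35) = 44
G (Nadia): min(25, 27, 44) = 25
Y (Omar): max(33, 18, -24) = 33
Z (Omar): max(-9, -8) = -8
H (Nadia): min(33, -8) = -8
AA (Omar): max(43, -37) = 43
AB (Omar): max(-29, 17, -1, 0) = 17
AC (Omar): max(-6, -20) = -6
AD (Omar): max(39, 9, -50) = 39
J (Nadia): min(43, 17, -6, 39) = -6
B (Omar): max(25, -8, -6) = 25
Root (Nadia): min(38, 25) = 25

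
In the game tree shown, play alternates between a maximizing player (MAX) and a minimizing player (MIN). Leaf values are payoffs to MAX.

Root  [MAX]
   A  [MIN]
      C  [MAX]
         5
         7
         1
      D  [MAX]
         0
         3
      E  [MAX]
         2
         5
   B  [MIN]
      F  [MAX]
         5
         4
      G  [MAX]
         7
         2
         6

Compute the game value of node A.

3

C (MAX): max(5, 7, 1) = 7
D (MAX): max(0, 3) = 3
E (MAX): max(2, 5) = 5
A (MIN): min(7, 3, 5) = 3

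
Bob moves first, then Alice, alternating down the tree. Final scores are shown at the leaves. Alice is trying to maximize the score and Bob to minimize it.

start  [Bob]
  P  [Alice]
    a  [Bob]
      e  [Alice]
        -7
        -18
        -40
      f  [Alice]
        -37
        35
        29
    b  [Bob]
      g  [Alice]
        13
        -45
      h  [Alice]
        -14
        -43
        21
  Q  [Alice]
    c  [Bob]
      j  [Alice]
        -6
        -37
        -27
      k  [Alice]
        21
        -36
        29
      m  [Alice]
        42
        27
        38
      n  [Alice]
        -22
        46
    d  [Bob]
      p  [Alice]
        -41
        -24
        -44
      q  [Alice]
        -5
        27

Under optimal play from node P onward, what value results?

e (Alice): max(-7, -18, -40) = -7
f (Alice): max(-37, 35, 29) = 35
a (Bob): min(-7, 35) = -7
g (Alice): max(13, -45) = 13
h (Alice): max(-14, -43, 21) = 21
b (Bob): min(13, 21) = 13
P (Alice): max(-7, 13) = 13

13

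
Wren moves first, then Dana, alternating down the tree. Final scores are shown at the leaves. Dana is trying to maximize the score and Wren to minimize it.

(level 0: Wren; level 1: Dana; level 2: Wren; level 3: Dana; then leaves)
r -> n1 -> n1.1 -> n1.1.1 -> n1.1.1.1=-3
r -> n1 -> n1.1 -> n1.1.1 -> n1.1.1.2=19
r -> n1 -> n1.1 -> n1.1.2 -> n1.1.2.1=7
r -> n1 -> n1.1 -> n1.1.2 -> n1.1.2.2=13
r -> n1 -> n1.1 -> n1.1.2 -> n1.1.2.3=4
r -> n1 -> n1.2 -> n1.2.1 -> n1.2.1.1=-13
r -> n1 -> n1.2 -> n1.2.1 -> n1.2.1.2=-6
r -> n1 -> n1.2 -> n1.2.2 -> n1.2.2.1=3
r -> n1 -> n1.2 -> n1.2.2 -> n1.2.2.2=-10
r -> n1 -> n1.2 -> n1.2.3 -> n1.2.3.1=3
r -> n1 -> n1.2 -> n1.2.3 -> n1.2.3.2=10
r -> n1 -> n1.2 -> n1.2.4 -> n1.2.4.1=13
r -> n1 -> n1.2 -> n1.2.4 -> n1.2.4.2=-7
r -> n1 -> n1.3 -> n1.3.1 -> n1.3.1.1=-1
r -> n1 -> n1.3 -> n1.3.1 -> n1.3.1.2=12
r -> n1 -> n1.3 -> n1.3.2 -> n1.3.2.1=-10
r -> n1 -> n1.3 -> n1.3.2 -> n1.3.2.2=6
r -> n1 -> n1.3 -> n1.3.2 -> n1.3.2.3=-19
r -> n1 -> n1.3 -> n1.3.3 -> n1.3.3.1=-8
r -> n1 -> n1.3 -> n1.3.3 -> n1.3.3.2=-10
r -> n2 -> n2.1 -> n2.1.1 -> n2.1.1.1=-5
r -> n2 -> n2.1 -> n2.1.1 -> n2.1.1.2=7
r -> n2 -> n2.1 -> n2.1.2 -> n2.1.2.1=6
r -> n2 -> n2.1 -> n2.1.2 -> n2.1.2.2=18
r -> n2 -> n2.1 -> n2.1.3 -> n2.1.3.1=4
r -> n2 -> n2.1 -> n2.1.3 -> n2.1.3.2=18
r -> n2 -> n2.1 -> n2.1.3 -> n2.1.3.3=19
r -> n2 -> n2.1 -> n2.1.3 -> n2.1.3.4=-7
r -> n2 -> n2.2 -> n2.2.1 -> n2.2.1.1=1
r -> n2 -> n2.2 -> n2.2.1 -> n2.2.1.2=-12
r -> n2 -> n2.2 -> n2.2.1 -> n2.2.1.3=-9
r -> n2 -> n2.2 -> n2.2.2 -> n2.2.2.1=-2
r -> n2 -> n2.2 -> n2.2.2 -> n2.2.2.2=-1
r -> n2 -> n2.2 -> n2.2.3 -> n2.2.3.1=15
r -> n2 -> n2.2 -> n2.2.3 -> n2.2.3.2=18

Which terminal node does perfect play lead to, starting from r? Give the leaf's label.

n1.1.1 (Dana): max(-3, 19) = 19
n1.1.2 (Dana): max(7, 13, 4) = 13
n1.1 (Wren): min(19, 13) = 13
n1.2.1 (Dana): max(-13, -6) = -6
n1.2.2 (Dana): max(3, -10) = 3
n1.2.3 (Dana): max(3, 10) = 10
n1.2.4 (Dana): max(13, -7) = 13
n1.2 (Wren): min(-6, 3, 10, 13) = -6
n1.3.1 (Dana): max(-1, 12) = 12
n1.3.2 (Dana): max(-10, 6, -19) = 6
n1.3.3 (Dana): max(-8, -10) = -8
n1.3 (Wren): min(12, 6, -8) = -8
n1 (Dana): max(13, -6, -8) = 13
n2.1.1 (Dana): max(-5, 7) = 7
n2.1.2 (Dana): max(6, 18) = 18
n2.1.3 (Dana): max(4, 18, 19, -7) = 19
n2.1 (Wren): min(7, 18, 19) = 7
n2.2.1 (Dana): max(1, -12, -9) = 1
n2.2.2 (Dana): max(-2, -1) = -1
n2.2.3 (Dana): max(15, 18) = 18
n2.2 (Wren): min(1, -1, 18) = -1
n2 (Dana): max(7, -1) = 7
r (Wren): min(13, 7) = 7
At r, Wren picks n2 (lowest: 7).
At n2, Dana picks n2.1 (highest: 7).
At n2.1, Wren picks n2.1.1 (lowest: 7).
At n2.1.1, Dana picks n2.1.1.2 (highest: 7).
Terminal value 7.

n2.1.1.2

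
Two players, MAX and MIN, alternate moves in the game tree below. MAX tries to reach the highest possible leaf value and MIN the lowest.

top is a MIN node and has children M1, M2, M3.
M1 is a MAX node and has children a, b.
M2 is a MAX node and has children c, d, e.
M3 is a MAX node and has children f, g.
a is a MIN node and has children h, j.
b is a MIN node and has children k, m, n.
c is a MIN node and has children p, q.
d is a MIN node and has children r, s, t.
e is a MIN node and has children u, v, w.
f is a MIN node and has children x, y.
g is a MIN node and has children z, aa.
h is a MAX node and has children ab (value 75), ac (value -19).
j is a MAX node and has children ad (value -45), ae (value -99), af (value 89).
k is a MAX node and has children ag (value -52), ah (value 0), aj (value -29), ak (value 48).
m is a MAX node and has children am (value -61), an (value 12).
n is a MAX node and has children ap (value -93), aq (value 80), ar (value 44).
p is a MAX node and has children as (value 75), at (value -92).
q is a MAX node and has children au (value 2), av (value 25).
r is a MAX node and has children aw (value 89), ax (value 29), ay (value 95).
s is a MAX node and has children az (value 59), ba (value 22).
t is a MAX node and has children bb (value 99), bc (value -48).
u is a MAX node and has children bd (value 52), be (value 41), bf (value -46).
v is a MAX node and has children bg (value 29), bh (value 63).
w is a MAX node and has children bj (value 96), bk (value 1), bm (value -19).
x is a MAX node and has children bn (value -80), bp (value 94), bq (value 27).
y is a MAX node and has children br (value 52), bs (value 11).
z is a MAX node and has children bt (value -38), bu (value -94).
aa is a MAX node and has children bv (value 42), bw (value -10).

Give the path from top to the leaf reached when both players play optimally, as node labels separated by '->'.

h (MAX): max(75, -19) = 75
j (MAX): max(-45, -99, 89) = 89
a (MIN): min(75, 89) = 75
k (MAX): max(-52, 0, -29, 48) = 48
m (MAX): max(-61, 12) = 12
n (MAX): max(-93, 80, 44) = 80
b (MIN): min(48, 12, 80) = 12
M1 (MAX): max(75, 12) = 75
p (MAX): max(75, -92) = 75
q (MAX): max(2, 25) = 25
c (MIN): min(75, 25) = 25
r (MAX): max(89, 29, 95) = 95
s (MAX): max(59, 22) = 59
t (MAX): max(99, -48) = 99
d (MIN): min(95, 59, 99) = 59
u (MAX): max(52, 41, -46) = 52
v (MAX): max(29, 63) = 63
w (MAX): max(96, 1, -19) = 96
e (MIN): min(52, 63, 96) = 52
M2 (MAX): max(25, 59, 52) = 59
x (MAX): max(-80, 94, 27) = 94
y (MAX): max(52, 11) = 52
f (MIN): min(94, 52) = 52
z (MAX): max(-38, -94) = -38
aa (MAX): max(42, -10) = 42
g (MIN): min(-38, 42) = -38
M3 (MAX): max(52, -38) = 52
top (MIN): min(75, 59, 52) = 52
At top, MIN picks M3 (lowest: 52).
At M3, MAX picks f (highest: 52).
At f, MIN picks y (lowest: 52).
At y, MAX picks br (highest: 52).
Terminal value 52.

top -> M3 -> f -> y -> br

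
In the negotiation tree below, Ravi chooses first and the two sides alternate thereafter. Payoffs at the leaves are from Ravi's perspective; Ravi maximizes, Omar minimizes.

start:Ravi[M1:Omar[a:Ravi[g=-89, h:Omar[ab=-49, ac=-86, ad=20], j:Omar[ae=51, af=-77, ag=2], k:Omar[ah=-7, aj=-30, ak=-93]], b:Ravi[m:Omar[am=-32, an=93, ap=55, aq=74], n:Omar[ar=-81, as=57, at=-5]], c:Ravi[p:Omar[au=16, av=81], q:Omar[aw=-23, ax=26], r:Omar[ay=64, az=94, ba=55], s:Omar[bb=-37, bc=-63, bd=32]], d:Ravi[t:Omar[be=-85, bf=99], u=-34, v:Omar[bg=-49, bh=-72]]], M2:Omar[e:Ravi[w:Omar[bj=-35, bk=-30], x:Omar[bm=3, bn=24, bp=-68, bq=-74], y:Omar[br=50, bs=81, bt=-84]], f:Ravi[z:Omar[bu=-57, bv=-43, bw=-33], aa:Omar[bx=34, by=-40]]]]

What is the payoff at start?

h (Omar): min(-49, -86, 20) = -86
j (Omar): min(51, -77, 2) = -77
k (Omar): min(-7, -30, -93) = -93
a (Ravi): max(-89, -86, -77, -93) = -77
m (Omar): min(-32, 93, 55, 74) = -32
n (Omar): min(-81, 57, -5) = -81
b (Ravi): max(-32, -81) = -32
p (Omar): min(16, 81) = 16
q (Omar): min(-23, 26) = -23
r (Omar): min(64, 94, 55) = 55
s (Omar): min(-37, -63, 32) = -63
c (Ravi): max(16, -23, 55, -63) = 55
t (Omar): min(-85, 99) = -85
v (Omar): min(-49, -72) = -72
d (Ravi): max(-85, -34, -72) = -34
M1 (Omar): min(-77, -32, 55, -34) = -77
w (Omar): min(-35, -30) = -35
x (Omar): min(3, 24, -68, -74) = -74
y (Omar): min(50, 81, -84) = -84
e (Ravi): max(-35, -74, -84) = -35
z (Omar): min(-57, -43, -33) = -57
aa (Omar): min(34, -40) = -40
f (Ravi): max(-57, -40) = -40
M2 (Omar): min(-35, -40) = -40
start (Ravi): max(-77, -40) = -40

-40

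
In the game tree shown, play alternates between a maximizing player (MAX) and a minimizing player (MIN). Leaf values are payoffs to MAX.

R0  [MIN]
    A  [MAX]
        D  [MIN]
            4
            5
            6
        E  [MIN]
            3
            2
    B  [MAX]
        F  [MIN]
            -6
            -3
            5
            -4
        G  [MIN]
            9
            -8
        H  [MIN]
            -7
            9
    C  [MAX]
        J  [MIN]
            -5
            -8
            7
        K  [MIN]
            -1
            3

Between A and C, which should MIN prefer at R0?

D (MIN): min(4, 5, 6) = 4
E (MIN): min(3, 2) = 2
A (MAX): max(4, 2) = 4
J (MIN): min(-5, -8, 7) = -8
K (MIN): min(-1, 3) = -1
C (MAX): max(-8, -1) = -1
MIN prefers the lower value; A=4, C=-1. C is better since -1 < 4.

C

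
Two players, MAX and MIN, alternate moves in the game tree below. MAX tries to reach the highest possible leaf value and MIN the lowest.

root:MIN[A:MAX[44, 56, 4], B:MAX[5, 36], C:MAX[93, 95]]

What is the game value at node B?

36

B (MAX): max(5, 36) = 36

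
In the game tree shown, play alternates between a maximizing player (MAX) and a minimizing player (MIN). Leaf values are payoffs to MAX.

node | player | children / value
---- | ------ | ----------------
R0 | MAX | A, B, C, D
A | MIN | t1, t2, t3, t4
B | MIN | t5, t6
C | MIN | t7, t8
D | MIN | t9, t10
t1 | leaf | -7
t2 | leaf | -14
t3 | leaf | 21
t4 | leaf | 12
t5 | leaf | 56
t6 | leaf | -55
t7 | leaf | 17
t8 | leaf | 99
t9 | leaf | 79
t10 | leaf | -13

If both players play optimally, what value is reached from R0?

17

A (MIN): min(-7, -14, 21, 12) = -14
B (MIN): min(56, -55) = -55
C (MIN): min(17, 99) = 17
D (MIN): min(79, -13) = -13
R0 (MAX): max(-14, -55, 17, -13) = 17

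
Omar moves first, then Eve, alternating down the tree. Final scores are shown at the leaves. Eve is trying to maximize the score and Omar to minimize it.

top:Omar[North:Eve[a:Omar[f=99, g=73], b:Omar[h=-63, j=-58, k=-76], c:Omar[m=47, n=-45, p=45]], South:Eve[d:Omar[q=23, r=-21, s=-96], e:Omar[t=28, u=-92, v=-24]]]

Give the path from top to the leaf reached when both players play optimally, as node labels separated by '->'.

top -> South -> e -> u

a (Omar): min(99, 73) = 73
b (Omar): min(-63, -58, -76) = -76
c (Omar): min(47, -45, 45) = -45
North (Eve): max(73, -76, -45) = 73
d (Omar): min(23, -21, -96) = -96
e (Omar): min(28, -92, -24) = -92
South (Eve): max(-96, -92) = -92
top (Omar): min(73, -92) = -92
At top, Omar picks South (lowest: -92).
At South, Eve picks e (highest: -92).
At e, Omar picks u (lowest: -92).
Terminal value -92.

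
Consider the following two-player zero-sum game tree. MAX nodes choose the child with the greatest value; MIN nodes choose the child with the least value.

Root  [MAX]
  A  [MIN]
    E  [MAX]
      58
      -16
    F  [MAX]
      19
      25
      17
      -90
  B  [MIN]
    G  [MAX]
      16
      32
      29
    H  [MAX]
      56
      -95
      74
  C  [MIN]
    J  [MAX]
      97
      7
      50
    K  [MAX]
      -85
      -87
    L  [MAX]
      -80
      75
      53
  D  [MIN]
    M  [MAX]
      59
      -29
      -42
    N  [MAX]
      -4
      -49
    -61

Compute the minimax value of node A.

E (MAX): max(58, -16) = 58
F (MAX): max(19, 25, 17, -90) = 25
A (MIN): min(58, 25) = 25

25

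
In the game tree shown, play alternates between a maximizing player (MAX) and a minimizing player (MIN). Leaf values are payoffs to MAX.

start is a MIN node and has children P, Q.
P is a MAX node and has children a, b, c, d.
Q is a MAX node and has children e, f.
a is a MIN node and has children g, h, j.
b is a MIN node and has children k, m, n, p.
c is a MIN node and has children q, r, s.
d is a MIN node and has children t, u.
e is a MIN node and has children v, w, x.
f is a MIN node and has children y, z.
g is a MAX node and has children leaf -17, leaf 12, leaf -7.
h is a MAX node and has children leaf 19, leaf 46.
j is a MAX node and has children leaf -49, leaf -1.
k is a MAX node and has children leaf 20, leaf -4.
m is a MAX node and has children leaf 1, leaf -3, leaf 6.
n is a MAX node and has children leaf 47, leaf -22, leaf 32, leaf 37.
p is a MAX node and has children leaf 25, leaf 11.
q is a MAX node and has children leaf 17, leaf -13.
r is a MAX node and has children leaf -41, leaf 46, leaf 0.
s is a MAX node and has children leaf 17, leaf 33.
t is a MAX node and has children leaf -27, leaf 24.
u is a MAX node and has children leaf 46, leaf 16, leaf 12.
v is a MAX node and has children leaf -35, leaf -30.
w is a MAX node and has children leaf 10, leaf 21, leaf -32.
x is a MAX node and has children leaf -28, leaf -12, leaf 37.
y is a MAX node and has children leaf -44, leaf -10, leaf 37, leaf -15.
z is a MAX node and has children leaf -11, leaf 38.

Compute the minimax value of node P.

g (MAX): max(-17, 12, -7) = 12
h (MAX): max(19, 46) = 46
j (MAX): max(-49, -1) = -1
a (MIN): min(12, 46, -1) = -1
k (MAX): max(20, -4) = 20
m (MAX): max(1, -3, 6) = 6
n (MAX): max(47, -22, 32, 37) = 47
p (MAX): max(25, 11) = 25
b (MIN): min(20, 6, 47, 25) = 6
q (MAX): max(17, -13) = 17
r (MAX): max(-41, 46, 0) = 46
s (MAX): max(17, 33) = 33
c (MIN): min(17, 46, 33) = 17
t (MAX): max(-27, 24) = 24
u (MAX): max(46, 16, 12) = 46
d (MIN): min(24, 46) = 24
P (MAX): max(-1, 6, 17, 24) = 24

24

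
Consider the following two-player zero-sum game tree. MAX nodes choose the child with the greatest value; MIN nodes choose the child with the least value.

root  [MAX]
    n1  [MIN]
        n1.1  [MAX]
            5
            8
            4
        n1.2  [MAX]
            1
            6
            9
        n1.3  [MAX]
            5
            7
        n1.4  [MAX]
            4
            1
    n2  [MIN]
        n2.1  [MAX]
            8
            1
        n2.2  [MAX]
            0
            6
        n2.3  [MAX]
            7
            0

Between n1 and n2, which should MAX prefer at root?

n1.1 (MAX): max(5, 8, 4) = 8
n1.2 (MAX): max(1, 6, 9) = 9
n1.3 (MAX): max(5, 7) = 7
n1.4 (MAX): max(4, 1) = 4
n1 (MIN): min(8, 9, 7, 4) = 4
n2.1 (MAX): max(8, 1) = 8
n2.2 (MAX): max(0, 6) = 6
n2.3 (MAX): max(7, 0) = 7
n2 (MIN): min(8, 6, 7) = 6
MAX prefers the higher value; n1=4, n2=6. n2 is better since 6 > 4.

n2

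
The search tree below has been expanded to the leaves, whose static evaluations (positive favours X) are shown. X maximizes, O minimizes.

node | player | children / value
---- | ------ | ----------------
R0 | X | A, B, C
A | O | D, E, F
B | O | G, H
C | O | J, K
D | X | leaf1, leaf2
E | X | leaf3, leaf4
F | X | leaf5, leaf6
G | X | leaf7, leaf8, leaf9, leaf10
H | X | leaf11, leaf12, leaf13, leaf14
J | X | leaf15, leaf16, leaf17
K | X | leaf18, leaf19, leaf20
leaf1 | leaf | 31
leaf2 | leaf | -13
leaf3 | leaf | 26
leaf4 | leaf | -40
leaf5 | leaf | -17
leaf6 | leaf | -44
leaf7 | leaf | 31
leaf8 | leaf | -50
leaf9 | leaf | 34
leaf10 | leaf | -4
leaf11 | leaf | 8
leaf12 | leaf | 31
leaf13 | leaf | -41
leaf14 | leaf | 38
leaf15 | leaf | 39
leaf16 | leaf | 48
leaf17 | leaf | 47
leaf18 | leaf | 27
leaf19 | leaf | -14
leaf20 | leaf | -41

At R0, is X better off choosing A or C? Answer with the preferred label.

D (X): max(31, -13) = 31
E (X): max(26, -40) = 26
F (X): max(-17, -44) = -17
A (O): min(31, 26, -17) = -17
J (X): max(39, 48, 47) = 48
K (X): max(27, -14, -41) = 27
C (O): min(48, 27) = 27
X prefers the higher value; A=-17, C=27. C is better since 27 > -17.

C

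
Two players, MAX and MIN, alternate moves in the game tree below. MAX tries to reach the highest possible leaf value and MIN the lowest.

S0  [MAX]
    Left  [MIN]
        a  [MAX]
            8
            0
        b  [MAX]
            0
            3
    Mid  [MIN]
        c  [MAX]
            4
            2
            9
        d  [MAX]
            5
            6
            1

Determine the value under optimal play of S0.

a (MAX): max(8, 0) = 8
b (MAX): max(0, 3) = 3
Left (MIN): min(8, 3) = 3
c (MAX): max(4, 2, 9) = 9
d (MAX): max(5, 6, 1) = 6
Mid (MIN): min(9, 6) = 6
S0 (MAX): max(3, 6) = 6

6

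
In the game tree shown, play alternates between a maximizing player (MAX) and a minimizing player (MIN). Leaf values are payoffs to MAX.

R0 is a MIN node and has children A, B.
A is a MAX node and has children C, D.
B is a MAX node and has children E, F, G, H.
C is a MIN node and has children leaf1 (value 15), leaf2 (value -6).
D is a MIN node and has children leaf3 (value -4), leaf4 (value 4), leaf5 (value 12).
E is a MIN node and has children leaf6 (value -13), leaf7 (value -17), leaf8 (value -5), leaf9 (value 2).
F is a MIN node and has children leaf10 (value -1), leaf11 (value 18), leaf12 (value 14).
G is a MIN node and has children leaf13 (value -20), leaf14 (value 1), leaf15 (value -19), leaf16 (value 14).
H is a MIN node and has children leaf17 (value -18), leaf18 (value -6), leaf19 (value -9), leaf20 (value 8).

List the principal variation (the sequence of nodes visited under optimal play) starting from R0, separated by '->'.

C (MIN): min(15, -6) = -6
D (MIN): min(-4, 4, 12) = -4
A (MAX): max(-6, -4) = -4
E (MIN): min(-13, -17, -5, 2) = -17
F (MIN): min(-1, 18, 14) = -1
G (MIN): min(-20, 1, -19, 14) = -20
H (MIN): min(-18, -6, -9, 8) = -18
B (MAX): max(-17, -1, -20, -18) = -1
R0 (MIN): min(-4, -1) = -4
At R0, MIN picks A (lowest: -4).
At A, MAX picks D (highest: -4).
At D, MIN picks leaf3 (lowest: -4).
Terminal value -4.

R0 -> A -> D -> leaf3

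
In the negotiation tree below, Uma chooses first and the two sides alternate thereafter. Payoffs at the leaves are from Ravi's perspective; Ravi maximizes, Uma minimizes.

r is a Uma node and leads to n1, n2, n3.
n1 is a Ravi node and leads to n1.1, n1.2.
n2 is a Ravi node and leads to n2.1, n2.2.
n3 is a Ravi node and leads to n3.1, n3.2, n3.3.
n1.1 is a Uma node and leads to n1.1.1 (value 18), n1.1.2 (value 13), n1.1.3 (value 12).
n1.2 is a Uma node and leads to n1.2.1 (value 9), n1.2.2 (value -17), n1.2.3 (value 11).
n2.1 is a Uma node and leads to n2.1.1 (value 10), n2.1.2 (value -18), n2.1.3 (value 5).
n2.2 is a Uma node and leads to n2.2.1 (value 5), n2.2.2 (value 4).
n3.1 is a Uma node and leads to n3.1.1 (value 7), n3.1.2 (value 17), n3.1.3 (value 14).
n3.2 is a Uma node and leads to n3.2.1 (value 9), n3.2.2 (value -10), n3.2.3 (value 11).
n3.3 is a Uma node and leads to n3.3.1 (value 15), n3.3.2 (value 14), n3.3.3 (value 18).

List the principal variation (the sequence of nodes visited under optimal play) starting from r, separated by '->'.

r -> n2 -> n2.2 -> n2.2.2

n1.1 (Uma): min(18, 13, 12) = 12
n1.2 (Uma): min(9, -17, 11) = -17
n1 (Ravi): max(12, -17) = 12
n2.1 (Uma): min(10, -18, 5) = -18
n2.2 (Uma): min(5, 4) = 4
n2 (Ravi): max(-18, 4) = 4
n3.1 (Uma): min(7, 17, 14) = 7
n3.2 (Uma): min(9, -10, 11) = -10
n3.3 (Uma): min(15, 14, 18) = 14
n3 (Ravi): max(7, -10, 14) = 14
r (Uma): min(12, 4, 14) = 4
At r, Uma picks n2 (lowest: 4).
At n2, Ravi picks n2.2 (highest: 4).
At n2.2, Uma picks n2.2.2 (lowest: 4).
Terminal value 4.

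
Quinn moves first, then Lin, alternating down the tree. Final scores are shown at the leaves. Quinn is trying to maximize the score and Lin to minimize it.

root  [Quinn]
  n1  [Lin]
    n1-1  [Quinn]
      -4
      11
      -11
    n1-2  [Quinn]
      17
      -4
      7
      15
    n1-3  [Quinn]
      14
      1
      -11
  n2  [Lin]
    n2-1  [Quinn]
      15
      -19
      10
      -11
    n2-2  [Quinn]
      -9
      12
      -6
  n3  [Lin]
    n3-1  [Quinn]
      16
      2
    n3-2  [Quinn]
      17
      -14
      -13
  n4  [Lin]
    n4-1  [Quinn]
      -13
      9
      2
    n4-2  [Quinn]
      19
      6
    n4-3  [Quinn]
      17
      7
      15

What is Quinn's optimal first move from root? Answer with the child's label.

n1-1 (Quinn): max(-4, 11, -11) = 11
n1-2 (Quinn): max(17, -4, 7, 15) = 17
n1-3 (Quinn): max(14, 1, -11) = 14
n1 (Lin): min(11, 17, 14) = 11
n2-1 (Quinn): max(15, -19, 10, -11) = 15
n2-2 (Quinn): max(-9, 12, -6) = 12
n2 (Lin): min(15, 12) = 12
n3-1 (Quinn): max(16, 2) = 16
n3-2 (Quinn): max(17, -14, -13) = 17
n3 (Lin): min(16, 17) = 16
n4-1 (Quinn): max(-13, 9, 2) = 9
n4-2 (Quinn): max(19, 6) = 19
n4-3 (Quinn): max(17, 7, 15) = 17
n4 (Lin): min(9, 19, 17) = 9
root (Quinn): max(11, 12, 16, 9) = 16
Quinn at root wants the highest of {n1=11, n2=12, n3=16, n4=9}, so chooses n3.

n3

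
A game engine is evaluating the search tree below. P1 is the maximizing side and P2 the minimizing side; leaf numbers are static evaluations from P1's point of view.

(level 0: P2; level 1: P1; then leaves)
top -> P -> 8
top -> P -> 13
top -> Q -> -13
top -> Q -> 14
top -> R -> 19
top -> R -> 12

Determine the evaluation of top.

P (P1): max(8, 13) = 13
Q (P1): max(-13, 14) = 14
R (P1): max(19, 12) = 19
top (P2): min(13, 14, 19) = 13

13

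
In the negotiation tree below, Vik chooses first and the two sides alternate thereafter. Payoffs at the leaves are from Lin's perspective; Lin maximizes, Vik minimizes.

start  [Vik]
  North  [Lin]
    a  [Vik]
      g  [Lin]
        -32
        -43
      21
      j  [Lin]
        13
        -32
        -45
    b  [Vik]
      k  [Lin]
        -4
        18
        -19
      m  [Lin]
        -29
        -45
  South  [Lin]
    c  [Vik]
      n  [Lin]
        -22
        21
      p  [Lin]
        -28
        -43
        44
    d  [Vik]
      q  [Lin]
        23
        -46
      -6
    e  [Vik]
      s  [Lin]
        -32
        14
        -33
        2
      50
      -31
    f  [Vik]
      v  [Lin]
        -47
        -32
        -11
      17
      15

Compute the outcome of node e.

s (Lin): max(-32, 14, -33, 2) = 14
e (Vik): min(14, 50, -31) = -31

-31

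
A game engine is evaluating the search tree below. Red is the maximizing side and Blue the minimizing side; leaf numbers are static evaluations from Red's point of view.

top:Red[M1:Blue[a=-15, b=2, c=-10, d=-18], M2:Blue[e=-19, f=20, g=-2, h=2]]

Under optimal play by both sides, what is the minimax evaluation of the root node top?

-18

M1 (Blue): min(-15, 2, -10, -18) = -18
M2 (Blue): min(-19, 20, -2, 2) = -19
top (Red): max(-18, -19) = -18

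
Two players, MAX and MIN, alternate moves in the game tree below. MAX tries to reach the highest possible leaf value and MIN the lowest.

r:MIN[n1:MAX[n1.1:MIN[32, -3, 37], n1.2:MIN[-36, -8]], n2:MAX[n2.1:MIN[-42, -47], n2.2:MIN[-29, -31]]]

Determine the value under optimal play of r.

-31

n1.1 (MIN): min(32, -3, 37) = -3
n1.2 (MIN): min(-36, -8) = -36
n1 (MAX): max(-3, -36) = -3
n2.1 (MIN): min(-42, -47) = -47
n2.2 (MIN): min(-29, -31) = -31
n2 (MAX): max(-47, -31) = -31
r (MIN): min(-3, -31) = -31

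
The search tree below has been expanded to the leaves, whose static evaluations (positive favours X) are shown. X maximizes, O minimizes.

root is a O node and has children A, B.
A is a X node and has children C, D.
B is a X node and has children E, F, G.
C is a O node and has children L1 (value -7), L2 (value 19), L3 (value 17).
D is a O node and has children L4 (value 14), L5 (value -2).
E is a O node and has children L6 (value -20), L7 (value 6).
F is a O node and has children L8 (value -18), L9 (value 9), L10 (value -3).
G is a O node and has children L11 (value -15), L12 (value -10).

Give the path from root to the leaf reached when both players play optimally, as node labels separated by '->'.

root -> B -> G -> L11

C (O): min(-7, 19, 17) = -7
D (O): min(14, -2) = -2
A (X): max(-7, -2) = -2
E (O): min(-20, 6) = -20
F (O): min(-18, 9, -3) = -18
G (O): min(-15, -10) = -15
B (X): max(-20, -18, -15) = -15
root (O): min(-2, -15) = -15
At root, O picks B (lowest: -15).
At B, X picks G (highest: -15).
At G, O picks L11 (lowest: -15).
Terminal value -15.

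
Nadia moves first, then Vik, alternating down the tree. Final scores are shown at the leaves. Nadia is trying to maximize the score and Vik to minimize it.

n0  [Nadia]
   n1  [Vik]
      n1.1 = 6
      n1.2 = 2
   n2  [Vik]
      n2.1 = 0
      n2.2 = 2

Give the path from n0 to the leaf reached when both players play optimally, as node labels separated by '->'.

n1 (Vik): min(6, 2) = 2
n2 (Vik): min(0, 2) = 0
n0 (Nadia): max(2, 0) = 2
At n0, Nadia picks n1 (highest: 2).
At n1, Vik picks n1.2 (lowest: 2).
Terminal value 2.

n0 -> n1 -> n1.2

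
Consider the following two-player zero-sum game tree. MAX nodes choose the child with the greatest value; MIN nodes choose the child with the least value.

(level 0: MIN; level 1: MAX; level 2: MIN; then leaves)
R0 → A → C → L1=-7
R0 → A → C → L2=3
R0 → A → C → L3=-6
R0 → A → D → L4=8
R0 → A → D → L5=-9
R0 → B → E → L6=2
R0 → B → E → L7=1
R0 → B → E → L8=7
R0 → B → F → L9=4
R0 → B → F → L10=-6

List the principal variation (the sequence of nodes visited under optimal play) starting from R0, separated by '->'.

R0 -> A -> C -> L1

C (MIN): min(-7, 3, -6) = -7
D (MIN): min(8, -9) = -9
A (MAX): max(-7, -9) = -7
E (MIN): min(2, 1, 7) = 1
F (MIN): min(4, -6) = -6
B (MAX): max(1, -6) = 1
R0 (MIN): min(-7, 1) = -7
At R0, MIN picks A (lowest: -7).
At A, MAX picks C (highest: -7).
At C, MIN picks L1 (lowest: -7).
Terminal value -7.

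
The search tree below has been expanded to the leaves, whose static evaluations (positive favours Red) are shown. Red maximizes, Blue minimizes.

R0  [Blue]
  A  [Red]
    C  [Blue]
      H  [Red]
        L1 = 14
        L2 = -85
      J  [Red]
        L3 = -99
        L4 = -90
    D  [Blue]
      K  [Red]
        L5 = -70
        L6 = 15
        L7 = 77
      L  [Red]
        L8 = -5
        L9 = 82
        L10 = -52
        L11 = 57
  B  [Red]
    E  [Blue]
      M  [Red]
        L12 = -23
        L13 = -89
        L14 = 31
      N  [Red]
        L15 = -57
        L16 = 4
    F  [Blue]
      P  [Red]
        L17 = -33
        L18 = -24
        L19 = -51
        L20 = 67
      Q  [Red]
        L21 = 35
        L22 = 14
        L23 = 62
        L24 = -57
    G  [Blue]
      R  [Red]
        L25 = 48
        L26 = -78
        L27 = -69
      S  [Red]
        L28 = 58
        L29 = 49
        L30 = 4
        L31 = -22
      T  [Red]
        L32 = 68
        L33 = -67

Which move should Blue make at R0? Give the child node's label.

B

H (Red): max(14, -85) = 14
J (Red): max(-99, -90) = -90
C (Blue): min(14, -90) = -90
K (Red): max(-70, 15, 77) = 77
L (Red): max(-5, 82, -52, 57) = 82
D (Blue): min(77, 82) = 77
A (Red): max(-90, 77) = 77
M (Red): max(-23, -89, 31) = 31
N (Red): max(-57, 4) = 4
E (Blue): min(31, 4) = 4
P (Red): max(-33, -24, -51, 67) = 67
Q (Red): max(35, 14, 62, -57) = 62
F (Blue): min(67, 62) = 62
R (Red): max(48, -78, -69) = 48
S (Red): max(58, 49, 4, -22) = 58
T (Red): max(68, -67) = 68
G (Blue): min(48, 58, 68) = 48
B (Red): max(4, 62, 48) = 62
R0 (Blue): min(77, 62) = 62
Blue at R0 wants the lowest of {A=77, B=62}, so chooses B.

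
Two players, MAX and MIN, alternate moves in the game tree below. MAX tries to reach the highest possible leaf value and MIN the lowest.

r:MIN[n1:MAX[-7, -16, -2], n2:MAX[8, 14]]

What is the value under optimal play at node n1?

-2

n1 (MAX): max(-7, -16, -2) = -2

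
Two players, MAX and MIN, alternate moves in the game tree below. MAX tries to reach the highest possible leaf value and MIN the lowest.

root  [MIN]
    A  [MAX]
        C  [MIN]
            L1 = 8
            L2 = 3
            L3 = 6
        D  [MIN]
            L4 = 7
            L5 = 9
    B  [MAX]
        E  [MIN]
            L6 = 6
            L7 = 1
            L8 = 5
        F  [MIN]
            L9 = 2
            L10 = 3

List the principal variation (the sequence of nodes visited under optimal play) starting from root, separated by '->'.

C (MIN): min(8, 3, 6) = 3
D (MIN): min(7, 9) = 7
A (MAX): max(3, 7) = 7
E (MIN): min(6, 1, 5) = 1
F (MIN): min(2, 3) = 2
B (MAX): max(1, 2) = 2
root (MIN): min(7, 2) = 2
At root, MIN picks B (lowest: 2).
At B, MAX picks F (highest: 2).
At F, MIN picks L9 (lowest: 2).
Terminal value 2.

root -> B -> F -> L9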